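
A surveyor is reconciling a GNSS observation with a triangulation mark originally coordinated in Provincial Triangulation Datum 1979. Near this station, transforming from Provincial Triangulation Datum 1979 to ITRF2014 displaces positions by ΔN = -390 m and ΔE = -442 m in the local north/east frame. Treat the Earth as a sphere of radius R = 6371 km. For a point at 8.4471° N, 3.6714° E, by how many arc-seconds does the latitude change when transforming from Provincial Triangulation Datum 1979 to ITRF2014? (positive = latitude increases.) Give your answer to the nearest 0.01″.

Δφ = -12.63″

On a sphere of radius R, 1 rad of latitude = R, so Δφ = ΔN / R = -390.0 / 6371000 = -6.1215e-05 rad = -12.626″.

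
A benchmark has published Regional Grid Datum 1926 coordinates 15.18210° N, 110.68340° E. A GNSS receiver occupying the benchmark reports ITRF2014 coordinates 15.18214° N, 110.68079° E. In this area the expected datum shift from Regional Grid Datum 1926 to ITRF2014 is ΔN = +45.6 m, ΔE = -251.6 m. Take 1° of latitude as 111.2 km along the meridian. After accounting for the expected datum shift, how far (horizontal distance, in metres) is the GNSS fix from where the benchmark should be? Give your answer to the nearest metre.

50 m

Observed coordinate differences: Δφ = +0.00004°, Δλ = -0.00261°.
Converting to metres (1° lat = 111200 m, cos φ = 0.965098): observed ΔN = 4.4 m, observed ΔE = -280.1 m.
Subtracting the expected shift leaves a residual of 4.4 − (45.6) = -41.2 m north and -280.1 − (-251.6) = -28.5 m east.
Residual distance = √((-41.2)² + (-28.5)²) = 50.1 m.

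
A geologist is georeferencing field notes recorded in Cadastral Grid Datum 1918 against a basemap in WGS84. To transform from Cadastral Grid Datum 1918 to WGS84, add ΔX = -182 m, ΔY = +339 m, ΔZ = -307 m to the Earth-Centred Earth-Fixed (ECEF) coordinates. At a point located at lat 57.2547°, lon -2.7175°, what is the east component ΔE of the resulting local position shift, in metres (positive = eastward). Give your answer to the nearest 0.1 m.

ΔE = 330.0 m

The local east axis at (φ, λ) is (−sin λ, cos λ, 0), so ΔE = −sin(-2.7175°)·(-182) + cos(-2.7175°)·339 = 329.99 m.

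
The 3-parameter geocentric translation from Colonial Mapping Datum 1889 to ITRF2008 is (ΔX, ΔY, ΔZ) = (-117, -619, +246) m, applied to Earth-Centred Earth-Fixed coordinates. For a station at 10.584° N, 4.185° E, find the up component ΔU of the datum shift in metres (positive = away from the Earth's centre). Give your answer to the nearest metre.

ΔU = -114 m

At φ = 10.584°, λ = 4.185°: sin φ = 0.183677, cos φ = 0.982987, sin λ = 0.072977, cos λ = 0.997334.
ΔU = cos φ cos λ·ΔX + cos φ sin λ·ΔY + sin φ·ΔZ = (0.982987)(0.997334)(-117) + (0.982987)(0.072977)(-619) + (0.183677)(246) = -113.92 m.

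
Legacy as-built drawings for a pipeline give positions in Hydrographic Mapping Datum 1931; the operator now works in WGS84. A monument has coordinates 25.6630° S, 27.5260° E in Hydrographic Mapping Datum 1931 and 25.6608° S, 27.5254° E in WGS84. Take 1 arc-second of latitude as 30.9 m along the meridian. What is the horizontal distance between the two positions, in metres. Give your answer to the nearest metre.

Δφ = -25.6608° − -25.6630° = +0.0022°; Δλ = 27.5254° − 27.5260° = -0.0006°.
1° of latitude = 3600 × 30.90 = 111240 m.
ΔN = Δφ × 111240 = 244.7 m; ΔE = Δλ × 111240 × cos(-25.6630°) = -0.0006 × 111240 × 0.901357 = -60.2 m.
Distance = √(ΔE² + ΔN²) = √((-60.2)² + 244.7²) = 252.0 m.

252 m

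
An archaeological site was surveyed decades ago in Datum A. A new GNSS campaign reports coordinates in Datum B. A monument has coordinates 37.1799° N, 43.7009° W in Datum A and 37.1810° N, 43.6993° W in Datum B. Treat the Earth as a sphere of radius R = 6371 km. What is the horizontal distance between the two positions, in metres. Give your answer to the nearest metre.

187 m

Δφ = 37.1810° − 37.1799° = +0.0011°; Δλ = -43.6993° − -43.7009° = +0.0016°.
1° along a meridian = πR/180 = 111195 m.
ΔN = Δφ × 111195 = 122.3 m; ΔE = Δλ × 111195 × cos(37.1799°) = +0.0016 × 111195 × 0.796742 = 141.7 m.
Distance = √(ΔE² + ΔN²) = √(141.7² + 122.3²) = 187.2 m.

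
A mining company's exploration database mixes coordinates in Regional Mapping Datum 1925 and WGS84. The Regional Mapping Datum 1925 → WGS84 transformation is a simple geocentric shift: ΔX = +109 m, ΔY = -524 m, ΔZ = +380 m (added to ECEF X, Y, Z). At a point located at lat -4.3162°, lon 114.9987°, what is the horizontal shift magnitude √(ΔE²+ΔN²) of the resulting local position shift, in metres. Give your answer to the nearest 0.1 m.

361.2 m

The local east axis at (φ, λ) is (−sin λ, cos λ, 0), so ΔE = −sin(114.9987°)·109 + cos(114.9987°)·(-524) = 122.65 m.
The local north axis is (−sin φ cos λ, −sin φ sin λ, cos φ), giving ΔN = -3.467 − 35.742 + 378.922 = 339.71 m.
Horizontal magnitude = √(ΔE² + ΔN²) = √(122.65² + 339.71²) = 361.18 m.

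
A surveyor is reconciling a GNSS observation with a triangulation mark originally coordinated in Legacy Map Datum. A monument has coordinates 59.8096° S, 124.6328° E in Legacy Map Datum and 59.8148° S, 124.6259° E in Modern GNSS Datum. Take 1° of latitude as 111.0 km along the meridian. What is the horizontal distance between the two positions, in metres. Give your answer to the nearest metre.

Δφ = -59.8148° − -59.8096° = -0.0052°; Δλ = 124.6259° − 124.6328° = -0.0069°.
ΔN = Δφ × 111000 = -577.2 m; ΔE = Δλ × 111000 × cos(-59.8096°) = -0.0069 × 111000 × 0.502875 = -385.2 m.
Distance = √(ΔE² + ΔN²) = √((-385.2)² + (-577.2)²) = 693.9 m.

694 m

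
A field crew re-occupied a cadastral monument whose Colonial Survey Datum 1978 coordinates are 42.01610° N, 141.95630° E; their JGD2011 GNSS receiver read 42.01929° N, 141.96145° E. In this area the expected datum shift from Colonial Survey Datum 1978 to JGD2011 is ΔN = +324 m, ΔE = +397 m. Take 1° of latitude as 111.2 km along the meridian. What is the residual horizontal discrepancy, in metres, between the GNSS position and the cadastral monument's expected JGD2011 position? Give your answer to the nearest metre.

Observed coordinate differences: Δφ = +0.00319°, Δλ = +0.00515°.
Converting to metres (1° lat = 111200 m, cos φ = 0.742957): observed ΔN = 354.7 m, observed ΔE = 425.5 m.
Subtracting the expected shift leaves a residual of 354.7 − (324) = 30.7 m north and 425.5 − (397) = 28.5 m east.
Residual distance = √(30.7² + 28.5²) = 41.9 m.

42 m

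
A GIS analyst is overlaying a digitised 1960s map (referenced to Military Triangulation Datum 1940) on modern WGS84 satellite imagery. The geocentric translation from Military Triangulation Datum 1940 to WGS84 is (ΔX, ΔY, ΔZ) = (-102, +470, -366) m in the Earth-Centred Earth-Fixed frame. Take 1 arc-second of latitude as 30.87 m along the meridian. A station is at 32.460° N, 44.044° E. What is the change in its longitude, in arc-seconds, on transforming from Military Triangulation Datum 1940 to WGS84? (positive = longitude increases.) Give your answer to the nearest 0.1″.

sin φ = 0.536711, cos φ = 0.843766, sin λ = 0.695211, cos λ = 0.718806.
East component: ΔE = −sin λ·ΔX + cos λ·ΔY = −(0.695211)(-102) + (0.718806)(470) = 408.75 m.
1° of latitude spans 3600 × 30.87 = 111132 m; at latitude φ, 1° of longitude spans that × cos φ = 93769.4 m, so Δλ = 408.75 / 93769.4 × 3600 = 15.693″.

Δλ = 15.7″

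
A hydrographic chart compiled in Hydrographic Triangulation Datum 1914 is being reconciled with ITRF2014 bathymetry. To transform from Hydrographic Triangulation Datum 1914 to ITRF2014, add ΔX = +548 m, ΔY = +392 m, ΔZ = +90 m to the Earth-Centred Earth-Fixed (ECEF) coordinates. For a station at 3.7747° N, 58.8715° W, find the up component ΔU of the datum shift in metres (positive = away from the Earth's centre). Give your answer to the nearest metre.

The local up (radial) axis is (cos φ cos λ, cos φ sin λ, sin φ), giving ΔU = 282.679 − 334.828 + 5.925 = -46.22 m.

ΔU = -46 m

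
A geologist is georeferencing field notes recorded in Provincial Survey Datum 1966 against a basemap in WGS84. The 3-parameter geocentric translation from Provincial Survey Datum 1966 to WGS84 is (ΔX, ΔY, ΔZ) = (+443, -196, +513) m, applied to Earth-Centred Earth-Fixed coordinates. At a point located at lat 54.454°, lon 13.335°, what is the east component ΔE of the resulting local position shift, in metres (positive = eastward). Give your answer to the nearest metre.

ΔE = -293 m

At φ = 54.454°, λ = 13.335°: sin φ = 0.813649, cos φ = 0.581356, sin λ = 0.230644, cos λ = 0.973038.
ΔE = −sin λ·ΔX + cos λ·ΔY = −(0.230644)·(443) + (0.973038)·(-196) = -292.89 m.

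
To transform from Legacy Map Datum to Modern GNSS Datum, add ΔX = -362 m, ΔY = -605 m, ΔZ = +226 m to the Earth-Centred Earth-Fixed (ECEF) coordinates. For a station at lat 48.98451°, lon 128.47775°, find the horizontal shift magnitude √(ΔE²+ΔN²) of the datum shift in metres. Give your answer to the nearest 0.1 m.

740.3 m

The local east axis at (φ, λ) is (−sin λ, cos λ, 0), so ΔE = −sin(128.47775°)·(-362) + cos(128.47775°)·(-605) = 659.83 m.
The local north axis is (−sin φ cos λ, −sin φ sin λ, cos φ), giving ΔN = -169.951 + 357.365 + 148.315 = 335.73 m.
Horizontal magnitude = √(ΔE² + ΔN²) = √(659.83² + 335.73²) = 740.33 m.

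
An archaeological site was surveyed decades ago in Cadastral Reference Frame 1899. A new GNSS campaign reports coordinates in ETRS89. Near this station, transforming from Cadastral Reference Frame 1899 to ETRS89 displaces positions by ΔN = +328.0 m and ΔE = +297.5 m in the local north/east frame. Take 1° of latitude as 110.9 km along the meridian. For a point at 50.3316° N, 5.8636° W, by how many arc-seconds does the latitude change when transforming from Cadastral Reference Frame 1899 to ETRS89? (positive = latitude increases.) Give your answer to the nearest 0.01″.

Δφ = 10.65″

1° of latitude = 110.9 km, so Δφ = 328.0 / 110900 = 0.0029576° = 10.647″.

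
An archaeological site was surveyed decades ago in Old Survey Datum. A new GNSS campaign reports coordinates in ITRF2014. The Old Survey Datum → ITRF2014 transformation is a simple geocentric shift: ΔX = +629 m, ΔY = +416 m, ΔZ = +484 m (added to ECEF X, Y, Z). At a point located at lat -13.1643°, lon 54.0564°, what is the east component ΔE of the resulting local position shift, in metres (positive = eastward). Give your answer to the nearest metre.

ΔE = -265 m

The local east axis at (φ, λ) is (−sin λ, cos λ, 0), so ΔE = −sin(54.0564°)·629 + cos(54.0564°)·416 = -265.05 m.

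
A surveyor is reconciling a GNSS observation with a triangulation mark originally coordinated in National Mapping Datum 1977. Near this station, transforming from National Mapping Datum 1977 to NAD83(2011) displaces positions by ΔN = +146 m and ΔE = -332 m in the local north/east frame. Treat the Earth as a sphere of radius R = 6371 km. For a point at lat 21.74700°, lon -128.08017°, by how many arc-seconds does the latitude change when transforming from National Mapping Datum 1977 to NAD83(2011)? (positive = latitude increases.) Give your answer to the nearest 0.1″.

On a sphere of radius R, 1 rad of latitude = R, so Δφ = ΔN / R = 146.0 / 6371000 = 2.2916e-05 rad = 4.727″.

Δφ = 4.7″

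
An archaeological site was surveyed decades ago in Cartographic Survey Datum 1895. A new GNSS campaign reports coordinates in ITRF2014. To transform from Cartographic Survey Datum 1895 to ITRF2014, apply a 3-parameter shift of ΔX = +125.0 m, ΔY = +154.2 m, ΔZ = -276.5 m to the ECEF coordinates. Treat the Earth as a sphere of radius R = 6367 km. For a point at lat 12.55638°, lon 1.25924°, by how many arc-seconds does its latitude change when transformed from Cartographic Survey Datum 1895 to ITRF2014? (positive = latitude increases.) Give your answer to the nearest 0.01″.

sin φ = 0.217400, cos φ = 0.976083, sin λ = 0.021976, cos λ = 0.999758.
North component: ΔN = −sin φ cos λ·ΔX − sin φ sin λ·ΔY + cos φ·ΔZ = −(0.217400)(0.999758)(125.0) − (0.217400)(0.021976)(154.2) + (0.976083)(-276.5) = -297.79 m.
1° of latitude spans πR/180 = 111125 m, so Δφ = -297.79 / 111125 × 3600 = -9.647″.

Δφ = -9.65″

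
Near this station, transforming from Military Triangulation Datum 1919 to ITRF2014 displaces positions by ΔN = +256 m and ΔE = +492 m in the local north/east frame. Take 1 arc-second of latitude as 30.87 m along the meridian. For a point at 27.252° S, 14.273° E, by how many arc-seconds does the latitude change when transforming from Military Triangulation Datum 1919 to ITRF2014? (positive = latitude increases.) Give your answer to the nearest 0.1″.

1″ of latitude = 30.87 m, so Δφ = 256.0 / 30.87 = 8.293″.

Δφ = 8.3″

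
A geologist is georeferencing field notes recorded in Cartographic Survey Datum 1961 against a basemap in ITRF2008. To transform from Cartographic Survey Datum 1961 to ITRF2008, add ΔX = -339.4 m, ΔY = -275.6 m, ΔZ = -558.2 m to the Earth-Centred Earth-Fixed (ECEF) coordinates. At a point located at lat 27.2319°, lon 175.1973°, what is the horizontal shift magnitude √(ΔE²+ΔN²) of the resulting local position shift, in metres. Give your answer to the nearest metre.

At φ = 27.2319°, λ = 175.1973°: sin φ = 0.457593, cos φ = 0.889162, sin λ = 0.083725, cos λ = -0.996489.
ΔE = −sin λ·ΔX + cos λ·ΔY = −(0.083725)·(-339.4) + (-0.996489)·(-275.6) = 303.05 m.
ΔN = −sin φ cos λ·ΔX − sin φ sin λ·ΔY + cos φ·ΔZ = −(0.457593)(-0.996489)(-339.4) − (0.457593)(0.083725)(-275.6) + (0.889162)(-558.2) = -640.53 m.
Horizontal magnitude = √(ΔE² + ΔN²) = √(303.05² + (-640.53)²) = 708.61 m.

709 m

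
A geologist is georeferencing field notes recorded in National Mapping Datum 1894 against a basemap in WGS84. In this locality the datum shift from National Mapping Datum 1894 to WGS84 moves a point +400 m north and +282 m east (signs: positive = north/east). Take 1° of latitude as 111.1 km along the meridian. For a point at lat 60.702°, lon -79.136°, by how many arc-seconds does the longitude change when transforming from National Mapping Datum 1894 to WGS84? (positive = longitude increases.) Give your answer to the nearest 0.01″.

At latitude 60.702°, cos φ = 0.489352.
1° of longitude at this latitude = 111.1 × cos φ = 54.37 km, so Δλ = 282.0 / 54367.0 = 0.0051870° = 18.673″.

Δλ = 18.67″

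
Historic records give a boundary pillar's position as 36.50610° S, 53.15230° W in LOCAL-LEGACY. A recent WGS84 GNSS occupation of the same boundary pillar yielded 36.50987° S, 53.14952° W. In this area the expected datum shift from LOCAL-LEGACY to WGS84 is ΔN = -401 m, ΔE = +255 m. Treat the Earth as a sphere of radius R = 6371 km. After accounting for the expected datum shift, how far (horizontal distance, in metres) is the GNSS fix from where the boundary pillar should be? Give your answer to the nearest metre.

19 m

Observed coordinate differences: Δφ = -0.00377°, Δλ = +0.00278°.
Converting to metres (1° lat = 111195 m, cos φ = 0.803794): observed ΔN = -419.2 m, observed ΔE = 248.5 m.
Subtracting the expected shift leaves a residual of -419.2 − (-401) = -18.2 m north and 248.5 − (255) = -6.5 m east.
Residual distance = √((-18.2)² + (-6.5)²) = 19.3 m.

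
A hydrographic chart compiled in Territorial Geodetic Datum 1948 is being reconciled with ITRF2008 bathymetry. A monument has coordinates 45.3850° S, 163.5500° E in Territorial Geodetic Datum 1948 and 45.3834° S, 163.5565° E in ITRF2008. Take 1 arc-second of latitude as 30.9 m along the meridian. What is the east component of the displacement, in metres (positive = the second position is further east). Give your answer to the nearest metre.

Δφ = -45.3834° − -45.3850° = +0.0016°; Δλ = 163.5565° − 163.5500° = +0.0065°.
1° of latitude = 3600 × 30.90 = 111240 m.
ΔN = Δφ × 111240 = 178.0 m; ΔE = Δλ × 111240 × cos(-45.3850°) = +0.0065 × 111240 × 0.702339 = 507.8 m.

ΔE = 508 m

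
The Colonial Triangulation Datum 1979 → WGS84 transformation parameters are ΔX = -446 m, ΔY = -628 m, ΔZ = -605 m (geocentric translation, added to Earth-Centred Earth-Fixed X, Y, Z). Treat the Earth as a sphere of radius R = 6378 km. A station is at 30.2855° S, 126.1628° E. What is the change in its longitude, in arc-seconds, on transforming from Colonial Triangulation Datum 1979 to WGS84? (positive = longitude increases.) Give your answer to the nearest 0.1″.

Δλ = 27.4″

sin φ = -0.504309, cos φ = 0.863523, sin λ = 0.807344, cos λ = -0.590082.
East component: ΔE = −sin λ·ΔX + cos λ·ΔY = −(0.807344)(-446) + (-0.590082)(-628) = 730.65 m.
1° of latitude spans πR/180 = 111317 m; at latitude φ, 1° of longitude spans that × cos φ = 96124.9 m, so Δλ = 730.65 / 96124.9 × 3600 = 27.364″.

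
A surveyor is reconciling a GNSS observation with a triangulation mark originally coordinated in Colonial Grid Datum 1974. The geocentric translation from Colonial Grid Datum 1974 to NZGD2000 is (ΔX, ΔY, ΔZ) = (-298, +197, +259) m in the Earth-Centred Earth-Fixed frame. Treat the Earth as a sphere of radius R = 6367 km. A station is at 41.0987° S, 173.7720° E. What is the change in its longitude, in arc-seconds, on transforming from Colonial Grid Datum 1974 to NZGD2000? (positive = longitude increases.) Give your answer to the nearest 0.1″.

Δλ = -7.0″

sin φ = -0.657358, cos φ = 0.753578, sin λ = 0.108485, cos λ = -0.994098.
East component: ΔE = −sin λ·ΔX + cos λ·ΔY = −(0.108485)(-298) + (-0.994098)(197) = -163.51 m.
1° of latitude spans πR/180 = 111125 m; at latitude φ, 1° of longitude spans that × cos φ = 83741.5 m, so Δλ = -163.51 / 83741.5 × 3600 = -7.029″.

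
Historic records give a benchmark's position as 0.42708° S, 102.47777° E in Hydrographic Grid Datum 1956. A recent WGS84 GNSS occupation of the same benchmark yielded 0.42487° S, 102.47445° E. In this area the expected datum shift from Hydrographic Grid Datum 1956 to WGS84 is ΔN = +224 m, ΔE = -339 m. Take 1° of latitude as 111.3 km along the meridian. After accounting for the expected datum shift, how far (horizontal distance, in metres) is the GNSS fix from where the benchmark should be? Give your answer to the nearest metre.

38 m

Observed coordinate differences: Δφ = +0.00221°, Δλ = -0.00332°.
Converting to metres (1° lat = 111300 m, cos φ = 0.999972): observed ΔN = 246.0 m, observed ΔE = -369.5 m.
Subtracting the expected shift leaves a residual of 246.0 − (224) = 22.0 m north and -369.5 − (-339) = -30.5 m east.
Residual distance = √(22.0² + (-30.5)²) = 37.6 m.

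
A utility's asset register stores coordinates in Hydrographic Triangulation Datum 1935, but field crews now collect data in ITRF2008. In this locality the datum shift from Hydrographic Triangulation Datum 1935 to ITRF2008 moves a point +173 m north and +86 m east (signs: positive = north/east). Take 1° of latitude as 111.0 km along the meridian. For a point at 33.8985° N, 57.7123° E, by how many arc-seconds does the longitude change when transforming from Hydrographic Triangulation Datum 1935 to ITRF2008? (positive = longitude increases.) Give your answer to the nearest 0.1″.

Δλ = 3.4″

At latitude 33.8985°, cos φ = 0.830027.
1° of longitude at this latitude = 111.0 × cos φ = 92.13 km, so Δλ = 86.0 / 92133.0 = 0.0009334° = 3.360″.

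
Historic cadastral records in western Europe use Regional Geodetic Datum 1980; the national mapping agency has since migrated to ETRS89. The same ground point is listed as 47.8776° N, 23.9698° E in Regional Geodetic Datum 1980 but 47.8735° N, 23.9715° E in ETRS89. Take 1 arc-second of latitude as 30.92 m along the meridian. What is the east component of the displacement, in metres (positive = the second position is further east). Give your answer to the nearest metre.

ΔE = 127 m

Δφ = 47.8735° − 47.8776° = -0.0041°; Δλ = 23.9715° − 23.9698° = +0.0017°.
1° of latitude = 3600 × 30.92 = 111312 m.
ΔN = Δφ × 111312 = -456.4 m; ΔE = Δλ × 111312 × cos(47.8776°) = +0.0017 × 111312 × 0.670717 = 126.9 m.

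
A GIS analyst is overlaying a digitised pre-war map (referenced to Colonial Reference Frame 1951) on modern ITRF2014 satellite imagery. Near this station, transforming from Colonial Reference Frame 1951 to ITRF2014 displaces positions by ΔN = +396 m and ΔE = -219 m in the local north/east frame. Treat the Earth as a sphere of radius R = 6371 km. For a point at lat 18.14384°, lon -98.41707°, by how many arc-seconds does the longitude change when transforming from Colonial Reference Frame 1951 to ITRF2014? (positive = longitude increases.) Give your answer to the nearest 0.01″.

Δλ = -7.46″

At latitude 18.14384°, cos φ = 0.950278.
One radian of longitude at latitude φ spans R cos φ, so Δλ = ΔE / (R cos φ) = -219.0 / (6371000 × 0.950278) = -3.6173e-05 rad = -7.461″.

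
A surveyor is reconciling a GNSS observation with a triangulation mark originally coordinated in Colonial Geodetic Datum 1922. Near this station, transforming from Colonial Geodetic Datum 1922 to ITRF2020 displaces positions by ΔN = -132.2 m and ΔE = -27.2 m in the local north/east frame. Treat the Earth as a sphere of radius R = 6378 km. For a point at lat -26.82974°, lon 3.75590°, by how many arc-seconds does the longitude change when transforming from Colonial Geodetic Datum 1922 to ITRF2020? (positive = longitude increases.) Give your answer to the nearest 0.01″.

Δλ = -0.99″

At latitude -26.82974°, cos φ = 0.892352.
One radian of longitude at latitude φ spans R cos φ, so Δλ = ΔE / (R cos φ) = -27.2 / (6378000 × 0.892352) = -4.7791e-06 rad = -0.986″.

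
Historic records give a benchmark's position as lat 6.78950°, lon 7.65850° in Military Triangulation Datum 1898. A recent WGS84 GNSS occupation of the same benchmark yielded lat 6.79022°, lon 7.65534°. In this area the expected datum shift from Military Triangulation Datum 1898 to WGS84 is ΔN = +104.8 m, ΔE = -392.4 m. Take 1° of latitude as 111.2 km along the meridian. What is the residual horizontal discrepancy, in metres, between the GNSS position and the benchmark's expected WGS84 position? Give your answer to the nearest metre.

Observed coordinate differences: Δφ = +0.00072°, Δλ = -0.00316°.
Converting to metres (1° lat = 111200 m, cos φ = 0.992987): observed ΔN = 80.1 m, observed ΔE = -348.9 m.
Subtracting the expected shift leaves a residual of 80.1 − (104.8) = -24.7 m north and -348.9 − (-392.4) = 43.5 m east.
Residual distance = √((-24.7)² + 43.5²) = 50.0 m.

50 m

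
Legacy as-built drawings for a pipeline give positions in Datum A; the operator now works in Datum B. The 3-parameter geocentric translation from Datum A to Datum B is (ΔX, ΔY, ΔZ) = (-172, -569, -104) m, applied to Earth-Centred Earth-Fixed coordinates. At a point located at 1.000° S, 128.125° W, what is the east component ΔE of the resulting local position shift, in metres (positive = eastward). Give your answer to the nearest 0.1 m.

ΔE = 216.0 m

At φ = -1.000°, λ = -128.125°: sin φ = -0.017452, cos φ = 0.999848, sin λ = -0.786666, cos λ = -0.617379.
ΔE = −sin λ·ΔX + cos λ·ΔY = −(-0.786666)·(-172) + (-0.617379)·(-569) = 215.98 m.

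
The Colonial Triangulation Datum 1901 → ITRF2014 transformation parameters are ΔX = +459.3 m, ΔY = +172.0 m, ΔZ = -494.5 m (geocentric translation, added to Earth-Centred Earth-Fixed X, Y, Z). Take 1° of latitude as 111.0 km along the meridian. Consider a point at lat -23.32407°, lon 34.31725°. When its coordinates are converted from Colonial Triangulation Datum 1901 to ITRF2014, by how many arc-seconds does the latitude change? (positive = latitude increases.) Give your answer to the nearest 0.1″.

Δφ = -8.6″

sin φ = -0.395931, cos φ = 0.918280, sin λ = 0.563775, cos λ = 0.825929.
North component: ΔN = −sin φ cos λ·ΔX − sin φ sin λ·ΔY + cos φ·ΔZ = −(-0.395931)(0.825929)(459.3) − (-0.395931)(0.563775)(172.0) + (0.918280)(-494.5) = -265.50 m.
1° of latitude spans 111000 m, so Δφ = -265.50 / 111000 × 3600 = -8.611″.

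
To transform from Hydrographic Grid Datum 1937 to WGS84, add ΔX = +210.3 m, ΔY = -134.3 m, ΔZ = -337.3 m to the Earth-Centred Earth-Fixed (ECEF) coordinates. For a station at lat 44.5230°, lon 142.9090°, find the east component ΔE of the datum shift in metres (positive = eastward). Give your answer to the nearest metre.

At φ = 44.5230°, λ = 142.9090°: sin φ = 0.701196, cos φ = 0.712969, sin λ = 0.603083, cos λ = -0.797679.
ΔE = −sin λ·ΔX + cos λ·ΔY = −(0.603083)·(210.3) + (-0.797679)·(-134.3) = -19.70 m.

ΔE = -20 m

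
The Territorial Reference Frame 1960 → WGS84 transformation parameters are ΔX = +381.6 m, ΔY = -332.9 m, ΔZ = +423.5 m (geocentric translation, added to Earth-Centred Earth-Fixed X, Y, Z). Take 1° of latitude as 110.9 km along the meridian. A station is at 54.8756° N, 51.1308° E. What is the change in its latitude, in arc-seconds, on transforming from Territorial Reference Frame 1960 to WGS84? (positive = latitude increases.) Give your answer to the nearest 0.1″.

sin φ = 0.817905, cos φ = 0.575354, sin λ = 0.778581, cos λ = 0.627545.
North component: ΔN = −sin φ cos λ·ΔX − sin φ sin λ·ΔY + cos φ·ΔZ = −(0.817905)(0.627545)(381.6) − (0.817905)(0.778581)(-332.9) + (0.575354)(423.5) = 259.79 m.
1° of latitude spans 110900 m, so Δφ = 259.79 / 110900 × 3600 = 8.433″.

Δφ = 8.4″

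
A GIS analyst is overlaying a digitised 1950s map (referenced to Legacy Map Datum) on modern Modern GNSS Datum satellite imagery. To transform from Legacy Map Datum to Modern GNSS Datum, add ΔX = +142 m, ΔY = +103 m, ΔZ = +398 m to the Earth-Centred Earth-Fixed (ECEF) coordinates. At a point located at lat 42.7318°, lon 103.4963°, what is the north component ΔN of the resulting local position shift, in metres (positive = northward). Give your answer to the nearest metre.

ΔN = 247 m

The local north axis is (−sin φ cos λ, −sin φ sin λ, cos φ), giving ΔN = 22.488 − 67.962 + 292.346 = 246.87 m.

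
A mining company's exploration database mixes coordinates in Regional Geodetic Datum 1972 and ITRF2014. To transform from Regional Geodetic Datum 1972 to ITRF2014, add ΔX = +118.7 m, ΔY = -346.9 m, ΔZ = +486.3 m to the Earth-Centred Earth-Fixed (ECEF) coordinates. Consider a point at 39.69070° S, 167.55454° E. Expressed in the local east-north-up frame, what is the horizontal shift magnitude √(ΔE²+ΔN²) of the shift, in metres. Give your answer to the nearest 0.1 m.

402.2 m

At φ = -39.69070°, λ = 167.55454°: sin φ = -0.638643, cos φ = 0.769503, sin λ = 0.215510, cos λ = -0.976502.
ΔE = −sin λ·ΔX + cos λ·ΔY = −(0.215510)·(118.7) + (-0.976502)·(-346.9) = 313.17 m.
ΔN = −sin φ cos λ·ΔX − sin φ sin λ·ΔY + cos φ·ΔZ = −(-0.638643)(-0.976502)(118.7) − (-0.638643)(0.215510)(-346.9) + (0.769503)(486.3) = 252.44 m.
Horizontal magnitude = √(ΔE² + ΔN²) = √(313.17² + 252.44²) = 402.24 m.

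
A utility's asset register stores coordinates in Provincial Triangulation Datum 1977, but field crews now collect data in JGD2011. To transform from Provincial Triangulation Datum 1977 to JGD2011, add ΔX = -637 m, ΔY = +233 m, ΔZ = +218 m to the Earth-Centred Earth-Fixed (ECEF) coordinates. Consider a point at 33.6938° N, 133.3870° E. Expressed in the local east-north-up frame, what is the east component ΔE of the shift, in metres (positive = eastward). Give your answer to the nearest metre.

At φ = 33.6938°, λ = 133.3870°: sin φ = 0.554754, cos φ = 0.832014, sin λ = 0.726731, cos λ = -0.686923.
ΔE = −sin λ·ΔX + cos λ·ΔY = −(0.726731)·(-637) + (-0.686923)·(233) = 302.87 m.

ΔE = 303 m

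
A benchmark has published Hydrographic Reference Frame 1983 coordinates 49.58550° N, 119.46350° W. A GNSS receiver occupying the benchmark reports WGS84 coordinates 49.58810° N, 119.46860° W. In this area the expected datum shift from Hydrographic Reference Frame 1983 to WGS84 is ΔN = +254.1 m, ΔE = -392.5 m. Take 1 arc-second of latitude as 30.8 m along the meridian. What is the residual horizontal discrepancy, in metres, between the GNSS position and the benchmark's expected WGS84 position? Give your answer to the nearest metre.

43 m

Observed coordinate differences: Δφ = +0.00260°, Δλ = -0.00510°.
Converting to metres (1° lat = 110880 m, cos φ = 0.648313): observed ΔN = 288.3 m, observed ΔE = -366.6 m.
Subtracting the expected shift leaves a residual of 288.3 − (254.1) = 34.2 m north and -366.6 − (-392.5) = 25.9 m east.
Residual distance = √(34.2² + 25.9²) = 42.9 m.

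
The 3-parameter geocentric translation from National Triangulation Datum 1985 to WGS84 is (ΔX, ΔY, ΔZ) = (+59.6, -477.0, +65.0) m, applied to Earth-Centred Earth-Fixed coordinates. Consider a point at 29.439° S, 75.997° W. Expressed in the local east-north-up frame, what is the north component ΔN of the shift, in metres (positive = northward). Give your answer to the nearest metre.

ΔN = 291 m

The local north axis is (−sin φ cos λ, −sin φ sin λ, cos φ), giving ΔN = 7.088 + 227.477 + 56.607 = 291.17 m.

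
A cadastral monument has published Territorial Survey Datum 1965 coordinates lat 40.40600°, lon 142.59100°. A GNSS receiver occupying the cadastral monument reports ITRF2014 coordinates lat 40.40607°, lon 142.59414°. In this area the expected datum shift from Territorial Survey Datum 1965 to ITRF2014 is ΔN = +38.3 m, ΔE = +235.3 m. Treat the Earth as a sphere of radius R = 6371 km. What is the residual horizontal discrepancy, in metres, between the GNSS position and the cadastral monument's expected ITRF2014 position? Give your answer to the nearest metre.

Observed coordinate differences: Δφ = +0.00007°, Δλ = +0.00314°.
Converting to metres (1° lat = 111195 m, cos φ = 0.761470): observed ΔN = 7.8 m, observed ΔE = 265.9 m.
Subtracting the expected shift leaves a residual of 7.8 − (38.3) = -30.5 m north and 265.9 − (235.3) = 30.6 m east.
Residual distance = √((-30.5)² + 30.6²) = 43.2 m.

43 m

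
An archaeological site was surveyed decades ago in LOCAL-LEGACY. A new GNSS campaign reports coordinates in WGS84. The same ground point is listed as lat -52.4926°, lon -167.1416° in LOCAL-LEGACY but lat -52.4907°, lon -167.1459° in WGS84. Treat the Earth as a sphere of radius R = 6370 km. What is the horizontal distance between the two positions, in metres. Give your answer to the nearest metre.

Δφ = -52.4907° − -52.4926° = +0.0019°; Δλ = -167.1459° − -167.1416° = -0.0043°.
1° along a meridian = πR/180 = 111177 m.
ΔN = Δφ × 111177 = 211.2 m; ΔE = Δλ × 111177 × cos(-52.4926°) = -0.0043 × 111177 × 0.608864 = -291.1 m.
Distance = √(ΔE² + ΔN²) = √((-291.1)² + 211.2²) = 359.6 m.

360 m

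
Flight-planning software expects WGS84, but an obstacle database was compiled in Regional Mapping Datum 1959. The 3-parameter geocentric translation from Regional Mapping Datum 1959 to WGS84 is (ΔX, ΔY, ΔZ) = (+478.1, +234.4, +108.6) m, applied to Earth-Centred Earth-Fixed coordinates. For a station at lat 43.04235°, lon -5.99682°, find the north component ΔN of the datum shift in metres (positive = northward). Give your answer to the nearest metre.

The local north axis is (−sin φ cos λ, −sin φ sin λ, cos φ), giving ΔN = -324.536 + 16.714 + 79.370 = -228.45 m.

ΔN = -228 m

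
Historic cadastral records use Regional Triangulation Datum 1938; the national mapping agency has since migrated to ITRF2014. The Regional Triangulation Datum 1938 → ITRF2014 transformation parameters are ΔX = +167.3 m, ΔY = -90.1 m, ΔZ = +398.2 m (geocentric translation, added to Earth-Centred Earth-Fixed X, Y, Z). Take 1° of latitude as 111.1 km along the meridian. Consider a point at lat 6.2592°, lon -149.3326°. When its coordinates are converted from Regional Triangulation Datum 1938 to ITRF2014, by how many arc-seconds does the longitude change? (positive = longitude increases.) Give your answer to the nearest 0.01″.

sin φ = 0.109026, cos φ = 0.994039, sin λ = -0.510054, cos λ = -0.860143.
East component: ΔE = −sin λ·ΔX + cos λ·ΔY = −(-0.510054)(167.3) + (-0.860143)(-90.1) = 162.83 m.
1° of latitude spans 111100 m; at latitude φ, 1° of longitude spans that × cos φ = 110437.7 m, so Δλ = 162.83 / 110437.7 × 3600 = 5.308″.

Δλ = 5.31″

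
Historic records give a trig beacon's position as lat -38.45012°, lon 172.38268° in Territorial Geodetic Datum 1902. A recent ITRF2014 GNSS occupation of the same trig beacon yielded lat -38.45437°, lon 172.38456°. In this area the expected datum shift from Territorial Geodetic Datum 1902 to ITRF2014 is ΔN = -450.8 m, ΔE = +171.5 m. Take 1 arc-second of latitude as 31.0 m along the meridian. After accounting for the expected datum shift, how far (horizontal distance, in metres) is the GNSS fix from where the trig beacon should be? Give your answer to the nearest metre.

Observed coordinate differences: Δφ = -0.00425°, Δλ = +0.00188°.
Converting to metres (1° lat = 111600 m, cos φ = 0.783150): observed ΔN = -474.3 m, observed ΔE = 164.3 m.
Subtracting the expected shift leaves a residual of -474.3 − (-450.8) = -23.5 m north and 164.3 − (171.5) = -7.2 m east.
Residual distance = √((-23.5)² + (-7.2)²) = 24.6 m.

25 m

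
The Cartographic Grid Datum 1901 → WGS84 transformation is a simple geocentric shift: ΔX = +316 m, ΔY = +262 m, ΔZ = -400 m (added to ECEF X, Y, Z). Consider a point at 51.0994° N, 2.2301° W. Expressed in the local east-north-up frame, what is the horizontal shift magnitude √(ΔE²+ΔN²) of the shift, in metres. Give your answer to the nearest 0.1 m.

At φ = 51.0994°, λ = -2.2301°: sin φ = 0.778237, cos φ = 0.627971, sin λ = -0.038913, cos λ = 0.999243.
ΔE = −sin λ·ΔX + cos λ·ΔY = −(-0.038913)·(316) + (0.999243)·(262) = 274.10 m.
ΔN = −sin φ cos λ·ΔX − sin φ sin λ·ΔY + cos φ·ΔZ = −(0.778237)(0.999243)(316) − (0.778237)(-0.038913)(262) + (0.627971)(-400) = -488.99 m.
Horizontal magnitude = √(ΔE² + ΔN²) = √(274.10² + (-488.99)²) = 560.57 m.

560.6 m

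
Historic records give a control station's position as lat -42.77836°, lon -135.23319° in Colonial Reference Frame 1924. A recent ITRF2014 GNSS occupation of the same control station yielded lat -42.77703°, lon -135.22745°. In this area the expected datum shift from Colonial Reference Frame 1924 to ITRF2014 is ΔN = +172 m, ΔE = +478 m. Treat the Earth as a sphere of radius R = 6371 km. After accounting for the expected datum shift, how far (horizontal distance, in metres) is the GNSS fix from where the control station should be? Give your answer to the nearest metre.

Observed coordinate differences: Δφ = +0.00133°, Δλ = +0.00574°.
Converting to metres (1° lat = 111195 m, cos φ = 0.733986): observed ΔN = 147.9 m, observed ΔE = 468.5 m.
Subtracting the expected shift leaves a residual of 147.9 − (172) = -24.1 m north and 468.5 − (478) = -9.5 m east.
Residual distance = √((-24.1)² + (-9.5)²) = 25.9 m.

26 m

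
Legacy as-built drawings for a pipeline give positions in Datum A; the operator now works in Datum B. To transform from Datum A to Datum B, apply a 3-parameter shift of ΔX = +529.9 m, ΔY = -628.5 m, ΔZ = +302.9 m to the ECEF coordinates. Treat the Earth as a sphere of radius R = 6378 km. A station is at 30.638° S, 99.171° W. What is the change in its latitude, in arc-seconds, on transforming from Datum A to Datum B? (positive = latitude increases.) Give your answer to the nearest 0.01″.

Δφ = 17.26″

sin φ = -0.509612, cos φ = 0.860404, sin λ = -0.987217, cos λ = -0.159382.
North component: ΔN = −sin φ cos λ·ΔX − sin φ sin λ·ΔY + cos φ·ΔZ = −(-0.509612)(-0.159382)(529.9) − (-0.509612)(-0.987217)(-628.5) + (0.860404)(302.9) = 533.77 m.
1° of latitude spans πR/180 = 111317 m, so Δφ = 533.77 / 111317 × 3600 = 17.262″.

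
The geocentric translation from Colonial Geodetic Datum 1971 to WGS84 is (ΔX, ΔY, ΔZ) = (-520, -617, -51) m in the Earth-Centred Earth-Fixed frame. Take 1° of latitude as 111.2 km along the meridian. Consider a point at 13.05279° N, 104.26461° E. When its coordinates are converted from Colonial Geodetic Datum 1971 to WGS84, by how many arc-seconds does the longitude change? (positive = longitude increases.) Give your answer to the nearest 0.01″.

Δλ = 21.80″

sin φ = 0.225849, cos φ = 0.974162, sin λ = 0.969168, cos λ = -0.246400.
East component: ΔE = −sin λ·ΔX + cos λ·ΔY = −(0.969168)(-520) + (-0.246400)(-617) = 656.00 m.
1° of latitude spans 111200 m; at latitude φ, 1° of longitude spans that × cos φ = 108326.9 m, so Δλ = 656.00 / 108326.9 × 3600 = 21.801″.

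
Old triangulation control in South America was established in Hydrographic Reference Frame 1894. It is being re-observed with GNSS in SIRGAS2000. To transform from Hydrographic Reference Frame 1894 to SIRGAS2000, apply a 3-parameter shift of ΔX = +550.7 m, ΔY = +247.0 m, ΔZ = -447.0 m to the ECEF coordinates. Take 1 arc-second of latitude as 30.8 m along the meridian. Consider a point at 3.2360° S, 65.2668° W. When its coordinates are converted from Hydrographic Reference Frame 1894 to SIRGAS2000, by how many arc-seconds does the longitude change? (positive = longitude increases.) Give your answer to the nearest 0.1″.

Δλ = 19.6″

sin φ = -0.056449, cos φ = 0.998405, sin λ = -0.908266, cos λ = 0.418393.
East component: ΔE = −sin λ·ΔX + cos λ·ΔY = −(-0.908266)(550.7) + (0.418393)(247.0) = 603.53 m.
1° of latitude spans 3600 × 30.80 = 110880 m; at latitude φ, 1° of longitude spans that × cos φ = 110703.2 m, so Δλ = 603.53 / 110703.2 × 3600 = 19.626″.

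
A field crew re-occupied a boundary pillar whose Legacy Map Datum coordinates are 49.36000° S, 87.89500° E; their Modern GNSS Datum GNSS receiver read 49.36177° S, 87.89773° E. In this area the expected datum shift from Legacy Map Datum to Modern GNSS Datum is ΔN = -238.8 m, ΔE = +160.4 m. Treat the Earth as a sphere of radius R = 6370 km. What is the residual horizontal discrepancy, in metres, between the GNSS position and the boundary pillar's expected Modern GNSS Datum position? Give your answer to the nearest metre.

56 m

Observed coordinate differences: Δφ = -0.00177°, Δλ = +0.00273°.
Converting to metres (1° lat = 111177 m, cos φ = 0.651304): observed ΔN = -196.8 m, observed ΔE = 197.7 m.
Subtracting the expected shift leaves a residual of -196.8 − (-238.8) = 42.0 m north and 197.7 − (160.4) = 37.3 m east.
Residual distance = √(42.0² + 37.3²) = 56.2 m.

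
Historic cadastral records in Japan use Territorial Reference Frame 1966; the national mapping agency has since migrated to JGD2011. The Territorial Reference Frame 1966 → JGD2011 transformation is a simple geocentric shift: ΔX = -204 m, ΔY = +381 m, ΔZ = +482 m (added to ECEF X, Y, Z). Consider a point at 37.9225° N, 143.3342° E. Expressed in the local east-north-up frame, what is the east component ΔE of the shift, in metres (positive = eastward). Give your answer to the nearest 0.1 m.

The local east axis at (φ, λ) is (−sin λ, cos λ, 0), so ΔE = −sin(143.3342°)·(-204) + cos(143.3342°)·381 = -183.79 m.

ΔE = -183.8 m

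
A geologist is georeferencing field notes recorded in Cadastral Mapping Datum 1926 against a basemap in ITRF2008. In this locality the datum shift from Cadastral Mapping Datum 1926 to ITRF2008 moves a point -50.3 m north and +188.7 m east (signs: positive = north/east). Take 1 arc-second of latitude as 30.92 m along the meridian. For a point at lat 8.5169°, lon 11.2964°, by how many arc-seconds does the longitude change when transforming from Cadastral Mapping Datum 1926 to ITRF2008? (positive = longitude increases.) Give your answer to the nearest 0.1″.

At latitude 8.5169°, cos φ = 0.988972.
1″ of longitude at this latitude = 30.92 × cos φ = 30.5790 m, so Δλ = 188.7 / 30.5790 = 6.171″.

Δλ = 6.2″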